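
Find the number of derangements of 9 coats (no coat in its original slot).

Use the recurrence D(n) = (n-1)(D(n-1) + D(n-2)) with D(0)=1, D(1)=0.
D(2) = 1 x (0 + 1) = 1
D(3) = 2 x (1 + 0) = 2
D(4) = 3 x (2 + 1) = 9
D(5) = 4 x (9 + 2) = 44
D(6) = 5 x (44 + 9) = 265
D(7) = 6 x (265 + 44) = 1854
D(8) = 7 x (1854 + 265) = 14833
D(9) = 8 x (D(8) + D(7)) = 8 x (14833 + 1854)

Final answer: D(9) = 133496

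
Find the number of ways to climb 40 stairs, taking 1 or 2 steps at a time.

Let f(n) count the ways. The last step is size 1 or 2, so f(n) = f(n-1) + f(n-2) with f(1)=1, f(2)=2.
Building up term by term: f(1)=1, f(2)=2, f(3)=3, f(4)=5, f(5)=8, f(6)=13, f(7)=21, f(8)=34, f(9)=55, f(10)=89, f(11)=144, f(12)=233, f(13)=377, f(14)=610, f(15)=987, f(16)=1597, f(17)=2584, f(18)=4181, f(19)=6765, f(20)=10946, f(21)=17711, f(22)=28657, f(23)=46368, f(24)=75025, f(25)=121393, f(26)=196418, f(27)=317811, f(28)=514229, f(29)=832040, f(30)=1346269, f(31)=2178309, f(32)=3524578, f(33)=5702887, f(34)=9227465, f(35)=14930352, f(36)=24157817, f(37)=39088169, f(38)=63245986, f(39)=102334155, f(40)=165580141.

Final answer: 165580141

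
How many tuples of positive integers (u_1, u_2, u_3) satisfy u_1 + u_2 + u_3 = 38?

Substitute u'_i = u_i - 1 (so u'_i >= 0). Then sum u'_i = 38 - 3 = 35.
Stars and bars: C(35+3-1, 3-1) = C(37,2).

Final answer: C(37,2) = 666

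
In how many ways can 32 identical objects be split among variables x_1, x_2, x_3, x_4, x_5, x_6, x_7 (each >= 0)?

Stars and bars with 32 stars and 6 bars:
C(32+7-1, 7-1) = C(38,6).

Final answer: C(38,6) = 2760681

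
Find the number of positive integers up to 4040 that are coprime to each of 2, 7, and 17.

|div by 2|=2020, |div by 7|=577, |div by 17|=237.
|div by 2&7|=288, |div by 2&17|=118, |div by 7&17|=33, |div by all|=16.
By inclusion-exclusion, divisible by at least one: 2020+577+237-288-118-33+16 = 2411.
Not divisible by any: 4040 - 2411.

Final answer: 1629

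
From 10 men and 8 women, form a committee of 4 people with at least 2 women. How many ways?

Sum over valid woman counts:
C(8,2)C(10,2) = 1260
C(8,3)C(10,1) = 560
C(8,4)C(10,0) = 70
Total: 1260 + 560 + 70.

Final answer: 1890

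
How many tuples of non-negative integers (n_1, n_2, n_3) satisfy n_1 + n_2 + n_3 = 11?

Stars and bars with 11 stars and 2 bars:
C(11+3-1, 3-1) = C(13,2).

Final answer: C(13,2) = 78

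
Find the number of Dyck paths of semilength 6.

Total monotonic paths to (6,6): C(12,6) = 924.
By the reflection principle, paths that go above the diagonal number C(12,7) = 792.
Valid Dyck paths: 924 - 792.
(These counts are the Catalan numbers.)

Final answer: C_{6} = 132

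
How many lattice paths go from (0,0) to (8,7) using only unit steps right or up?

Each path has 8 right steps and 7 up steps in some order (15 steps total).
Choose which 7 of the 15 steps are up: C(15,7).

Final answer: C(15,7) = 6435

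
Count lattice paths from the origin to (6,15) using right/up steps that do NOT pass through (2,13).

Total paths to (6,15): C(21,15) = 54264.
Paths through (2,13): C(15,13) x C(6,2) = 1575.
Avoiding (2,13): 54264 - 1575.

Final answer: 52689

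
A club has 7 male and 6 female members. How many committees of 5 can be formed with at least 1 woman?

Sum over valid woman counts:
C(6,1)C(7,4) = 210
C(6,2)C(7,3) = 525
C(6,3)C(7,2) = 420
C(6,4)C(7,1) = 105
C(6,5)C(7,0) = 6
Total: 210 + 525 + 420 + 105 + 6.

Final answer: 1266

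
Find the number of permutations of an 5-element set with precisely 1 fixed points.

Choose which 1 elements are fixed: C(5,1) = 5.
Derange the remaining 4 using D(j) = (j-1)(D(j-1) + D(j-2)), D(0)=1, D(1)=0: D(2)=1, D(3)=2, D(4)=9.
Total: 5 x 9.

Final answer: C(5,1) D(4) = 45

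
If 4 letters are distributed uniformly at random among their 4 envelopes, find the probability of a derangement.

D(n) = (n-1)(D(n-1) + D(n-2)), D(0)=1, D(1)=0.
Building up: D(2)=1, D(3)=2, D(4)=9.
Total arrangements: 4! = 24.
Probability = D(4)/4! = 3/8.

Final answer: D(4)/4! = 9/24 = 0.375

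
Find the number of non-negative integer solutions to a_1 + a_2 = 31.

Stars and bars with 31 stars and 1 bars:
C(31+2-1, 2-1) = C(32,1).

Final answer: C(32,1) = 32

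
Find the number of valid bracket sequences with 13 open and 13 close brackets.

This is counted by the nth Catalan number C_n. Here n = 13 (pairs).
C_n = C(2n,n)/(n+1), so C_{13} = C(26,13)/14 = 10400600/14.

Final answer: C_{13} = 742900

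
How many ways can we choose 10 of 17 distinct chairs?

C(17,10) = 17!/(10! x 7!).

Final answer: \binom{17}{10} = 19448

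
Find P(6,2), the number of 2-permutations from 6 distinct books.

P(6,2) = 6!/(6-2)! = 6!/4!.

Final answer: P(6,2) = 30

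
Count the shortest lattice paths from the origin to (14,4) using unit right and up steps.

Each path has 14 right steps and 4 up steps in some order (18 steps total).
Choose which 4 of the 18 steps are up: C(18,4).

Final answer: C(18,4) = 3060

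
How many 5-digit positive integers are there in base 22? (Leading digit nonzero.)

In base 22, the leading digit has 21 choices (1..21); each of the remaining 4 digits has 22 choices.
Total: 21 x 22^4.

Final answer: 4919376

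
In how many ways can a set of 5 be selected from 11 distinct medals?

C(11,5) = 11!/(5! x 6!).

Final answer: \binom{11}{5} = 462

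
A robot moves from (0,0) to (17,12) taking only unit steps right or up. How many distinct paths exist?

Each path has 17 right steps and 12 up steps in some order (29 steps total).
Choose which 12 of the 29 steps are up: C(29,12).

Final answer: C(29,12) = 51895935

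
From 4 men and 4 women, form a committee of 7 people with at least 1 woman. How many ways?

Sum over valid woman counts:
C(4,3)C(4,4) = 4
C(4,4)C(4,3) = 4
Total: 4 + 4.

Final answer: 8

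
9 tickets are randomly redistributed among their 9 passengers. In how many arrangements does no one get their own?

Derangements satisfy D(n) = (n-1)(D(n-1) + D(n-2)), starting from D(0)=1, D(1)=0.
D(2) = 1 x (0 + 1) = 1
D(3) = 2 x (1 + 0) = 2
D(4) = 3 x (2 + 1) = 9
D(5) = 4 x (9 + 2) = 44
D(6) = 5 x (44 + 9) = 265
D(7) = 6 x (265 + 44) = 1854
D(8) = 7 x (1854 + 265) = 14833
D(9) = 8 x (D(8) + D(7)) = 8 x (14833 + 1854)

Final answer: D(9) = 133496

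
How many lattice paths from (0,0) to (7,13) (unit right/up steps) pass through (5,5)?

Paths (0,0)->(5,5): C(10,5) = 252.
Paths (5,5)->(7,13): C(10,8) = 45.
By multiplication principle: 252 x 45.

Final answer: 11340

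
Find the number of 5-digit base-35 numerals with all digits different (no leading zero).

First digit: 34 (nonzero). Second: 34 (not first). Third: 33, etc.
Total: 34 x 34 x 33 x 32 x 31.

Final answer: 37842816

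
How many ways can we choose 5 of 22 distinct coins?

C(22,5) = 22!/(5! x (22-5)!).

Final answer: C(22,5) = 26334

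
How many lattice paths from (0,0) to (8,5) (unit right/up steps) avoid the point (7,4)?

Total paths to (8,5): C(13,5) = 1287.
Paths through (7,4): C(11,4) x C(2,1) = 660.
Avoiding (7,4): 1287 - 660.

Final answer: 627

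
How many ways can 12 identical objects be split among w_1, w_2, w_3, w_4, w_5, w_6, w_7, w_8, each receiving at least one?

Substitute w'_i = w_i - 1 (so w'_i >= 0). Then sum w'_i = 12 - 8 = 4.
Stars and bars: C(4+8-1, 8-1) = C(11,7).

Final answer: C(11,7) = 330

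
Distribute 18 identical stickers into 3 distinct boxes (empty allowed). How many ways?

Stars and bars: C(n+k-1, k-1) = C(20,2).

Final answer: C(20,2) = 190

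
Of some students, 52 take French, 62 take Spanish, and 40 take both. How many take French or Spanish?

|A union B| = |A| + |B| - |A intersect B| = 52 + 62 - 40.

Final answer: 74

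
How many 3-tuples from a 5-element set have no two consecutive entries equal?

First character: 5 choices. Each subsequent: 4 choices (must differ from the previous one).
Total: 5 x 4^2.

Final answer: 5 x 4^{2} = 80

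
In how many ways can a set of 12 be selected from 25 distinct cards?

C(25,12) = 25!/(12! x 13!).

Final answer: \binom{25}{12} = 5200300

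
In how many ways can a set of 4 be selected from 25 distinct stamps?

C(25,4) = 25!/(4! x 21!).

Final answer: \binom{25}{4} = 12650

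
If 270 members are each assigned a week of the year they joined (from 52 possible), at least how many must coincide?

There are 52 possible values for week of the year they joined. With 270 members and 52 categories, by pigeonhole: ceiling(270/52).

Final answer: 6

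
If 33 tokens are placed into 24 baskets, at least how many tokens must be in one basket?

By the pigeonhole principle: ceiling(33/24).

Final answer: 2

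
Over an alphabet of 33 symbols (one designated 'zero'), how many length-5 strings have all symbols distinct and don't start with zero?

The leading digit has 32 choices (anything but zero); the next has 32 (anything but the first), then 31, and so on, one fewer each time.
Total: 32 x 32 x 31 x 30 x 29.

Final answer: 27617280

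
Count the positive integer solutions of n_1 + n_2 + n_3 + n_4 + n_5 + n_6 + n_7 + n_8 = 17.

Substitute n'_i = n_i - 1 (so n'_i >= 0). Then sum n'_i = 17 - 8 = 9.
Stars and bars: C(9+8-1, 8-1) = C(16,7).

Final answer: C(16,7) = 11440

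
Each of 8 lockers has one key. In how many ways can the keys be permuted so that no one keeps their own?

D(n) = (n-1)(D(n-1) + D(n-2)), D(0)=1, D(1)=0.
D(2) = 1 x (0 + 1) = 1
D(3) = 2 x (1 + 0) = 2
D(4) = 3 x (2 + 1) = 9
D(5) = 4 x (9 + 2) = 44
D(6) = 5 x (44 + 9) = 265
D(7) = 6 x (265 + 44) = 1854
D(8) = 7 x (D(7) + D(6)) = 7 x (1854 + 265)

Final answer: D(8) = 14833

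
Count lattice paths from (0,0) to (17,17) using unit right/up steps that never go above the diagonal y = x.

Total monotonic paths to (17,17): C(34,17) = 2333606220.
By the reflection principle, paths that go above the diagonal number C(34,18) = 2203961430.
Valid Dyck paths: 2333606220 - 2203961430.
(These counts are the Catalan numbers.)

Final answer: C_{17} = 129644790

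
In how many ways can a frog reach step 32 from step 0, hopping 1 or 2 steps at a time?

Let f(n) count the ways. The last step is size 1 or 2, so f(n) = f(n-1) + f(n-2) with f(1)=1, f(2)=2.
Building up term by term: f(1)=1, f(2)=2, f(3)=3, f(4)=5, f(5)=8, f(6)=13, f(7)=21, f(8)=34, f(9)=55, f(10)=89, f(11)=144, f(12)=233, f(13)=377, f(14)=610, f(15)=987, f(16)=1597, f(17)=2584, f(18)=4181, f(19)=6765, f(20)=10946, f(21)=17711, f(22)=28657, f(23)=46368, f(24)=75025, f(25)=121393, f(26)=196418, f(27)=317811, f(28)=514229, f(29)=832040, f(30)=1346269, f(31)=2178309, f(32)=3524578.

Final answer: 3524578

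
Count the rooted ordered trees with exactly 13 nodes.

This is counted by the nth Catalan number C_n. Here n = 13 - 1 = 12.
C_n = (2n)!/(n!(n+1)!), so C_{12} = 24!/(12! x 13!) = C(24,12)/13 = 2704156/13.

Final answer: C_{12} = 208012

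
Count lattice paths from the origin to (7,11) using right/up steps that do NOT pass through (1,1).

Total paths to (7,11): C(18,11) = 31824.
Paths through (1,1): C(2,1) x C(16,10) = 16016.
Avoiding (1,1): 31824 - 16016.

Final answer: 15808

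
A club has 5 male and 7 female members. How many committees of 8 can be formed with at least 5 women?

Sum over valid woman counts:
C(7,5)C(5,3) = 210
C(7,6)C(5,2) = 70
C(7,7)C(5,1) = 5
Total: 210 + 70 + 5.

Final answer: 285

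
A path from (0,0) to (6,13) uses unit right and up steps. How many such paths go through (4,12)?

Paths (0,0)->(4,12): C(16,12) = 1820.
Paths (4,12)->(6,13): C(3,1) = 3.
By multiplication principle: 1820 x 3.

Final answer: 5460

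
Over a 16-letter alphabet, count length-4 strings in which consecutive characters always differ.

Let g(n) count such strings. g(1) = 16, and each valid string of length n-1 extends in 15 ways (any symbol but the last), so g(n) = 15 g(n-1).
Total: g(4) = 16 x 15^3.

Final answer: 16 x 15^{3} = 54000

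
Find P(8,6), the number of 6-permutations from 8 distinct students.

P(8,6) = 8!/(8-6)! = 8!/2!.

Final answer: P(8,6) = 20160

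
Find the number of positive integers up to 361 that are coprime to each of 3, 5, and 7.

|div by 3|=120, |div by 5|=72, |div by 7|=51.
|div by 3&5|=24, |div by 3&7|=17, |div by 5&7|=10, |div by all|=3.
By inclusion-exclusion, divisible by at least one: 120+72+51-24-17-10+3 = 195.
Not divisible by any: 361 - 195.

Final answer: 166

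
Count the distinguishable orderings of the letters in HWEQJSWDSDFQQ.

Letters (D:2, E:1, F:1, H:1, J:1, Q:3, S:2, W:2). Total letters: 13.
Permutations = 13!/(3! x 2! x 2! x 2!).

Final answer: 129729600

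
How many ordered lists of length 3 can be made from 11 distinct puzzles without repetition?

P(11,3) = 11!/(11-3)! = 11!/8!.

Final answer: P(11,3) = 990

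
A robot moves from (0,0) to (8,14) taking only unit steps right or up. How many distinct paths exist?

Each path has 8 right steps and 14 up steps in some order (22 steps total).
Choose which 14 of the 22 steps are up: C(22,14).

Final answer: C(22,14) = 319770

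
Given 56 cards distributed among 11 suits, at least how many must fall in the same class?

By pigeonhole with 56 objects and 11 categories: ceiling(56/11).

Final answer: 6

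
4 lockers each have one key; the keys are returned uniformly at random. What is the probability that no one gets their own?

D(n) = (n-1)(D(n-1) + D(n-2)), D(0)=1, D(1)=0.
Building up: D(2)=1, D(3)=2, D(4)=9.
Total arrangements: 4! = 24.
Probability = D(4)/4! = 3/8.

Final answer: D(4)/4! = 9/24 = 0.375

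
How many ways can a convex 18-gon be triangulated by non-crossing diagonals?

This is counted by the nth Catalan number C_n. Here n = 18 - 2 = 16.
C_n = C(2n,n) - C(2n,n+1), so C_{16} = C(32,16) - C(32,17) = 601080390 - 565722720.

Final answer: C_{16} = 35357670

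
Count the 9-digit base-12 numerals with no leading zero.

In base 12, the leading digit has 11 choices (1..11); each of the remaining 8 digits has 12 choices.
Total: 11 x 12^8.

Final answer: 4729798656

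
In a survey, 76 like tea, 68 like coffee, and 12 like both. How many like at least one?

|A union B| = |A| + |B| - |A intersect B| = 76 + 68 - 12.

Final answer: 132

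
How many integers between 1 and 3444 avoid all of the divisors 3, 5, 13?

|div by 3|=1148, |div by 5|=688, |div by 13|=264.
|div by 3&5|=229, |div by 3&13|=88, |div by 5&13|=52, |div by all|=17.
By inclusion-exclusion, divisible by at least one: 1148+688+264-229-88-52+17 = 1748.
Not divisible by any: 3444 - 1748.

Final answer: 1696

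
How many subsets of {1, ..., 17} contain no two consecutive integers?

Condition on whether n belongs to the subset: if not, any valid subset of {1, ..., n-1} works (a(n-1)); if so, n-1 is excluded and the rest is a valid subset of {1, ..., n-2} (a(n-2)). Hence a(n) = a(n-1) + a(n-2), a(1)=2, a(2)=3.
Computing successive values: a(1)=2, a(2)=3, a(3)=5, a(4)=8, a(5)=13, a(6)=21, a(7)=34, a(8)=55, a(9)=89, a(10)=144, a(11)=233, a(12)=377, a(13)=610, a(14)=987, a(15)=1597, a(16)=2584, a(17)=4181.

Final answer: 4181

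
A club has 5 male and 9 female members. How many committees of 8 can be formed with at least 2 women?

Sum over valid woman counts:
C(9,3)C(5,5) = 84
C(9,4)C(5,4) = 630
C(9,5)C(5,3) = 1260
C(9,6)C(5,2) = 840
C(9,7)C(5,1) = 180
C(9,8)C(5,0) = 9
Total: 84 + 630 + 1260 + 840 + 180 + 9.

Final answer: 3003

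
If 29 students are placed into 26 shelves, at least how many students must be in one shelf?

By the pigeonhole principle: ceiling(29/26).

Final answer: 2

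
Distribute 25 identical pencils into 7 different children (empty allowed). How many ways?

Stars and bars: C(n+k-1, k-1) = C(31,6).

Final answer: C(31,6) = 736281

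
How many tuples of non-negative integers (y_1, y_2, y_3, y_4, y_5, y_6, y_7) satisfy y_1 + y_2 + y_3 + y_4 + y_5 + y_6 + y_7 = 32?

Stars and bars with 32 stars and 6 bars:
C(32+7-1, 7-1) = C(38,6).

Final answer: C(38,6) = 2760681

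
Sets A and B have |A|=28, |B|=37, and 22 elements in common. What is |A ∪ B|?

|A union B| = |A| + |B| - |A intersect B| = 28 + 37 - 22.

Final answer: 43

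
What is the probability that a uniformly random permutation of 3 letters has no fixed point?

Derangements satisfy D(n) = (n-1)(D(n-1) + D(n-2)), starting from D(0)=1, D(1)=0.
Building up: D(2)=1, D(3)=2.
Total arrangements: 3! = 6.
Probability = D(3)/3! = 1/3.

Final answer: D(3)/3! = 2/6 = 0.333333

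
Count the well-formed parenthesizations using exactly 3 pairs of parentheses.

This is counted by the nth Catalan number C_n. Here n = 3 (pairs).
Using C_0 = 1 and C_(k+1) = C_k x 2(2k+1)/(k+2), build up term by term: C_1=1, C_2=2, C_3=5.

Final answer: C_{3} = 5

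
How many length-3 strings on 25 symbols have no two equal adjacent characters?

Let g(n) count such strings. g(1) = 25, and each valid string of length n-1 extends in 24 ways (any symbol but the last), so g(n) = 24 g(n-1).
Total: g(3) = 25 x 24^2.

Final answer: 25 x 24^{2} = 14400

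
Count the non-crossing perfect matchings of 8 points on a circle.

The structures are counted by the Catalan number C_n. Here n = 8/2 = 4.
C_n = (2n)!/(n!(n+1)!), so C_{4} = 8!/(4! x 5!) = C(8,4)/5 = 70/5.

Final answer: C_{4} = 14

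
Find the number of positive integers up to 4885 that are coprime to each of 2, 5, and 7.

|div by 2|=2442, |div by 5|=977, |div by 7|=697.
|div by 2&5|=488, |div by 2&7|=348, |div by 5&7|=139, |div by all|=69.
By inclusion-exclusion, divisible by at least one: 2442+977+697-488-348-139+69 = 3210.
Not divisible by any: 4885 - 3210.

Final answer: 1675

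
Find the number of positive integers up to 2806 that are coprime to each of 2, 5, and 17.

|div by 2|=1403, |div by 5|=561, |div by 17|=165.
|div by 2&5|=280, |div by 2&17|=82, |div by 5&17|=33, |div by all|=16.
By inclusion-exclusion, divisible by at least one: 1403+561+165-280-82-33+16 = 1750.
Not divisible by any: 2806 - 1750.

Final answer: 1056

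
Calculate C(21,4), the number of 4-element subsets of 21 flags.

C(21,4) = 21!/(4! x (21-4)!).

Final answer: C(21,4) = 5985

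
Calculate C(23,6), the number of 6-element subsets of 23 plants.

C(23,6) = 23!/(6! x 17!).

Final answer: \binom{23}{6} = 100947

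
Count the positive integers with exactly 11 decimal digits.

The leading digit cannot be 0 (9 options); the other 10 digits can be anything (10 options each).
Total: 9 x 10^10.

Final answer: 90000000000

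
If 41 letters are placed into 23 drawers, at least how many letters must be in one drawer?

By the pigeonhole principle: ceiling(41/23).

Final answer: 2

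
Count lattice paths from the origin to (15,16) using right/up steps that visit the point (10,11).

Paths (0,0)->(10,11): C(21,11) = 352716.
Paths (10,11)->(15,16): C(10,5) = 252.
By multiplication principle: 352716 x 252.

Final answer: 88884432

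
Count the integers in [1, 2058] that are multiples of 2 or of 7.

Multiples of 2: 1029. Multiples of 7: 294. Of both (lcm=14): 147.
By inclusion-exclusion: 1029 + 294 - 147.

Final answer: 1176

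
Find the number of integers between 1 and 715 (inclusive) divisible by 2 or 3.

Multiples of 2: 357. Multiples of 3: 238. Of both (lcm=6): 119.
By inclusion-exclusion: 357 + 238 - 119.

Final answer: 476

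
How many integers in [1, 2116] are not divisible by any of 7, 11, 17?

|div by 7|=302, |div by 11|=192, |div by 17|=124.
|div by 7&11|=27, |div by 7&17|=17, |div by 11&17|=11, |div by all|=1.
By inclusion-exclusion, divisible by at least one: 302+192+124-27-17-11+1 = 564.
Not divisible by any: 2116 - 564.

Final answer: 1552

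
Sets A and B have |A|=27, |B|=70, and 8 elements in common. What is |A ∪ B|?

|A union B| = |A| + |B| - |A intersect B| = 27 + 70 - 8.

Final answer: 89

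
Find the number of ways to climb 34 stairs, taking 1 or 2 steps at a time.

Let f(n) count the ways. The last step is size 1 or 2, so f(n) = f(n-1) + f(n-2) with f(1)=1, f(2)=2.
Computing successive values: f(1)=1, f(2)=2, f(3)=3, f(4)=5, f(5)=8, f(6)=13, f(7)=21, f(8)=34, f(9)=55, f(10)=89, f(11)=144, f(12)=233, f(13)=377, f(14)=610, f(15)=987, f(16)=1597, f(17)=2584, f(18)=4181, f(19)=6765, f(20)=10946, f(21)=17711, f(22)=28657, f(23)=46368, f(24)=75025, f(25)=121393, f(26)=196418, f(27)=317811, f(28)=514229, f(29)=832040, f(30)=1346269, f(31)=2178309, f(32)=3524578, f(33)=5702887, f(34)=9227465.

Final answer: 9227465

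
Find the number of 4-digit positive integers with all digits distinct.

First digit: 9 (not 0). Second: 9 (not first). Third: 8, etc.
Total: 9 x 9 x 8 x 7.

Final answer: 4536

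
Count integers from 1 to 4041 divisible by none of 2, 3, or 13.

|div by 2|=2020, |div by 3|=1347, |div by 13|=310.
|div by 2&3|=673, |div by 2&13|=155, |div by 3&13|=103, |div by all|=51.
By inclusion-exclusion, divisible by at least one: 2020+1347+310-673-155-103+51 = 2797.
Not divisible by any: 4041 - 2797.

Final answer: 1244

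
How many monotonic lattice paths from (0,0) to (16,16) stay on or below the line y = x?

Total monotonic paths to (16,16): C(32,16) = 601080390.
Paths that cross above y=x (reflection bijection): C(32,17) = 565722720.
Valid Dyck paths: 601080390 - 565722720.
(Check: C(32,16) - C(32,17) = C(32,16)/17, the Catalan number C_{16}.)

Final answer: C_{16} = 35357670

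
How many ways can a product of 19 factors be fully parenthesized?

This is counted by the nth Catalan number C_n. Here n = 19 - 1 = 18.
C_n = (2n)!/(n!(n+1)!), so C_{18} = 36!/(18! x 19!) = C(36,18)/19 = 9075135300/19.

Final answer: C_{18} = 477638700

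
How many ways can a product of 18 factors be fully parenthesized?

This is counted by the nth Catalan number C_n. Here n = 18 - 1 = 17.
C_n = C(2n,n) - C(2n,n+1), so C_{17} = C(34,17) - C(34,18) = 2333606220 - 2203961430.

Final answer: C_{17} = 129644790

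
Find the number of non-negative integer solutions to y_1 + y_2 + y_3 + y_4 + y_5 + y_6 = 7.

Stars and bars with 7 stars and 5 bars:
C(7+6-1, 6-1) = C(12,5).

Final answer: C(12,5) = 792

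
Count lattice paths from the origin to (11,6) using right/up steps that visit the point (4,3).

Paths (0,0)->(4,3): C(7,3) = 35.
Paths (4,3)->(11,6): C(10,3) = 120.
By multiplication principle: 35 x 120.

Final answer: 4200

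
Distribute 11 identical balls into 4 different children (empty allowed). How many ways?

Stars and bars: C(n+k-1, k-1) = C(14,3).

Final answer: C(14,3) = 364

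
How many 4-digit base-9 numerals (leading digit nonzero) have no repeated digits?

The leading digit has 8 choices (anything but zero); the next has 8 (anything but the first), then 7, and so on, one fewer each time.
Total: 8 x 8 x 7 x 6.

Final answer: 2688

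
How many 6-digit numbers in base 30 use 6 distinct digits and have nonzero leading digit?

The leading digit has 29 choices (anything but zero); the next has 29 (anything but the first), then 28, and so on, one fewer each time.
Total: 29 x 29 x 28 x 27 x 26 x 25.

Final answer: 413267400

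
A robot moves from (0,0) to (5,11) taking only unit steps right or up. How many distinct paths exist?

Each path has 5 right steps and 11 up steps in some order (16 steps total).
Choose which 11 of the 16 steps are up: C(16,11).

Final answer: C(16,11) = 4368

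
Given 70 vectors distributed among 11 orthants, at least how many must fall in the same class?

By pigeonhole with 70 objects and 11 categories: ceiling(70/11).

Final answer: 7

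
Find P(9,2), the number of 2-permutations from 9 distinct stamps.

P(9,2) = 9!/(9-2)! = 9!/7!.

Final answer: P(9,2) = 72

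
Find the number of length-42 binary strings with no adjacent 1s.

A valid string ends in 0 (append to any length-(n-1) valid string) or in 01 (append to any length-(n-2) valid string), so a(n) = a(n-1) + a(n-2) with a(1)=2, a(2)=3.
Building up term by term: a(1)=2, a(2)=3, a(3)=5, a(4)=8, a(5)=13, a(6)=21, a(7)=34, a(8)=55, a(9)=89, a(10)=144, a(11)=233, a(12)=377, a(13)=610, a(14)=987, a(15)=1597, a(16)=2584, a(17)=4181, a(18)=6765, a(19)=10946, a(20)=17711, a(21)=28657, a(22)=46368, a(23)=75025, a(24)=121393, a(25)=196418, a(26)=317811, a(27)=514229, a(28)=832040, a(29)=1346269, a(30)=2178309, a(31)=3524578, a(32)=5702887, a(33)=9227465, a(34)=14930352, a(35)=24157817, a(36)=39088169, a(37)=63245986, a(38)=102334155, a(39)=165580141, a(40)=267914296, a(41)=433494437, a(42)=701408733.

Final answer: 701408733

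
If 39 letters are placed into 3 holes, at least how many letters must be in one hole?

By the pigeonhole principle: ceiling(39/3).

Final answer: 13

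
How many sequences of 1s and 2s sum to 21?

Let f(n) count the ways. The last step is size 1 or 2, so f(n) = f(n-1) + f(n-2) with f(1)=1, f(2)=2.
Iterating the recurrence: f(1)=1, f(2)=2, f(3)=3, f(4)=5, f(5)=8, f(6)=13, f(7)=21, f(8)=34, f(9)=55, f(10)=89, f(11)=144, f(12)=233, f(13)=377, f(14)=610, f(15)=987, f(16)=1597, f(17)=2584, f(18)=4181, f(19)=6765, f(20)=10946, f(21)=17711.

Final answer: 17711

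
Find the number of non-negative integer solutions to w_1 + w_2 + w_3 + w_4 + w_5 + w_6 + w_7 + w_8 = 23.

Stars and bars with 23 stars and 7 bars:
C(23+8-1, 8-1) = C(30,7).

Final answer: C(30,7) = 2035800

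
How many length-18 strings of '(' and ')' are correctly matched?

This is a standard Catalan-number count: the answer is C_n. Here n = 9 (pairs).
Using C_0 = 1 and C_(k+1) = C_k x 2(2k+1)/(k+2), build up term by term: C_1=1, C_2=2, C_3=5, C_4=14, C_5=42, C_6=132, C_7=429, C_8=1430, C_9=4862.

Final answer: C_{9} = 4862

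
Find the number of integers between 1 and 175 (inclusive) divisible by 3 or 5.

Multiples of 3: 58. Multiples of 5: 35. Of both (lcm=15): 11.
By inclusion-exclusion: 58 + 35 - 11.

Final answer: 82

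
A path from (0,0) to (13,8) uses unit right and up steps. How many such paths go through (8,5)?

Paths (0,0)->(8,5): C(13,5) = 1287.
Paths (8,5)->(13,8): C(8,3) = 56.
By multiplication principle: 1287 x 56.

Final answer: 72072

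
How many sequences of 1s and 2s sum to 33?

Condition on the final move: it is a 1-step (f(n-1) ways to get there) or a 2-step (f(n-2) ways), so f(n) = f(n-1) + f(n-2), with f(1)=1, f(2)=2.
Iterating the recurrence: f(1)=1, f(2)=2, f(3)=3, f(4)=5, f(5)=8, f(6)=13, f(7)=21, f(8)=34, f(9)=55, f(10)=89, f(11)=144, f(12)=233, f(13)=377, f(14)=610, f(15)=987, f(16)=1597, f(17)=2584, f(18)=4181, f(19)=6765, f(20)=10946, f(21)=17711, f(22)=28657, f(23)=46368, f(24)=75025, f(25)=121393, f(26)=196418, f(27)=317811, f(28)=514229, f(29)=832040, f(30)=1346269, f(31)=2178309, f(32)=3524578, f(33)=5702887.

Final answer: 5702887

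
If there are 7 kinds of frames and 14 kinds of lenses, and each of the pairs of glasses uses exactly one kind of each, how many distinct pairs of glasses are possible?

By the multiplication principle: 7 x 14.

Final answer: 98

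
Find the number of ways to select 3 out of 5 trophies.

C(5,3) = 5!/(3! x (5-3)!).

Final answer: C(5,3) = 10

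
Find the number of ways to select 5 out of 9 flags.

C(9,5) = 9!/(5! x (9-5)!).

Final answer: C(9,5) = 126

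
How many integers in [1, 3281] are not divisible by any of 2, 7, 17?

|div by 2|=1640, |div by 7|=468, |div by 17|=193.
|div by 2&7|=234, |div by 2&17|=96, |div by 7&17|=27, |div by all|=13.
By inclusion-exclusion, divisible by at least one: 1640+468+193-234-96-27+13 = 1957.
Not divisible by any: 3281 - 1957.

Final answer: 1324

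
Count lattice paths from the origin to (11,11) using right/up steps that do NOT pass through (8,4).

Total paths to (11,11): C(22,11) = 705432.
Paths through (8,4): C(12,4) x C(10,7) = 59400.
Avoiding (8,4): 705432 - 59400.

Final answer: 646032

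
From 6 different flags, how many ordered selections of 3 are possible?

P(6,3) = 6!/(6-3)! = 6!/3!.

Final answer: P(6,3) = 120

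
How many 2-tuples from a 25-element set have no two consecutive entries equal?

Let g(n) count such strings. g(1) = 25, and each valid string of length n-1 extends in 24 ways (any symbol but the last), so g(n) = 24 g(n-1).
Total: g(2) = 25 x 24^1.

Final answer: 25 x 24^{1} = 600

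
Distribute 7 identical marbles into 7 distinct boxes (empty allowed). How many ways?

Stars and bars: C(n+k-1, k-1) = C(13,6).

Final answer: C(13,6) = 1716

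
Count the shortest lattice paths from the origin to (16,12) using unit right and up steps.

Each path has 16 right steps and 12 up steps in some order (28 steps total).
Choose which 12 of the 28 steps are up: C(28,12).

Final answer: C(28,12) = 30421755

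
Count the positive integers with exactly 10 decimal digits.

The leading digit cannot be 0 (9 options); the other 9 digits can be anything (10 options each).
Total: 9 x 10^9.

Final answer: 9000000000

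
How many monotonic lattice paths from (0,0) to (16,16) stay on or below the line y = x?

Total monotonic paths to (16,16): C(32,16) = 601080390.
A path is bad iff it touches y = x + 1; reflecting its initial segment maps bad paths bijectively onto all paths to (15,17), of which there are C(32,17) = 565722720.
Valid Dyck paths: 601080390 - 565722720.
(Check: C(32,16) - C(32,17) = C(32,16)/17, the Catalan number C_{16}.)

Final answer: C_{16} = 35357670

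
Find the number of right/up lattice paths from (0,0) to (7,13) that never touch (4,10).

Total paths to (7,13): C(20,13) = 77520.
Paths through (4,10): C(14,10) x C(6,3) = 20020.
Avoiding (4,10): 77520 - 20020.

Final answer: 57500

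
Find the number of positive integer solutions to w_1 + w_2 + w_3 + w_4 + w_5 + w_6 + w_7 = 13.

Substitute w'_i = w_i - 1 (so w'_i >= 0). Then sum w'_i = 13 - 7 = 6.
Stars and bars: C(6+7-1, 7-1) = C(12,6).

Final answer: C(12,6) = 924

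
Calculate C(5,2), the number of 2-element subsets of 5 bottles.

C(5,2) = 5!/(2! x (5-2)!).

Final answer: C(5,2) = 10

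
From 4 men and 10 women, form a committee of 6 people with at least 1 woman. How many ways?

Sum over valid woman counts:
C(10,2)C(4,4) = 45
C(10,3)C(4,3) = 480
C(10,4)C(4,2) = 1260
C(10,5)C(4,1) = 1008
C(10,6)C(4,0) = 210
Total: 45 + 480 + 1260 + 1008 + 210.

Final answer: 3003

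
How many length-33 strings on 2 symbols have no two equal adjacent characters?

First character: 2 choices. Each subsequent: 1 choices (must differ from the previous one).
Total: 2 x 1^32.

Final answer: 2 x 1^{32} = 2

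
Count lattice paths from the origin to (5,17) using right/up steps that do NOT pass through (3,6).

Total paths to (5,17): C(22,17) = 26334.
Paths through (3,6): C(9,6) x C(13,11) = 6552.
Avoiding (3,6): 26334 - 6552.

Final answer: 19782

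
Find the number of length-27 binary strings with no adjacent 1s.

Classify by the final bit: ...0 gives a(n-1) strings, ...01 gives a(n-2) strings. Thus a(n) = a(n-1) + a(n-2) with a(1)=2, a(2)=3.
Iterating the recurrence: a(1)=2, a(2)=3, a(3)=5, a(4)=8, a(5)=13, a(6)=21, a(7)=34, a(8)=55, a(9)=89, a(10)=144, a(11)=233, a(12)=377, a(13)=610, a(14)=987, a(15)=1597, a(16)=2584, a(17)=4181, a(18)=6765, a(19)=10946, a(20)=17711, a(21)=28657, a(22)=46368, a(23)=75025, a(24)=121393, a(25)=196418, a(26)=317811, a(27)=514229.

Final answer: 514229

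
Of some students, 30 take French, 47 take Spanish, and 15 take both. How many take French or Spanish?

|A union B| = |A| + |B| - |A intersect B| = 30 + 47 - 15.

Final answer: 62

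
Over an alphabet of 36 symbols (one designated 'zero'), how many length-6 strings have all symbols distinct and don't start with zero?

The leading digit has 35 choices (anything but zero); the next has 35 (anything but the first), then 34, and so on, one fewer each time.
Total: 35 x 35 x 34 x 33 x 32 x 31.

Final answer: 1363454400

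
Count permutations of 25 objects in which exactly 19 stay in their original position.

Choose which 19 elements are fixed: C(25,19) = 177100.
Derange the remaining 6 using D(j) = (j-1)(D(j-1) + D(j-2)), D(0)=1, D(1)=0: D(2)=1, D(3)=2, D(4)=9, D(5)=44, D(6)=265.
Total: 177100 x 265.

Final answer: C(25,19) D(6) = 46931500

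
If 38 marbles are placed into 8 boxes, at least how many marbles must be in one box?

By the pigeonhole principle: ceiling(38/8).

Final answer: 5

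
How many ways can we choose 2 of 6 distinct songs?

C(6,2) = 6!/(2! x (6-2)!).

Final answer: C(6,2) = 15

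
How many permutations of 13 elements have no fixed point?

Use the recurrence D(n) = (n-1)(D(n-1) + D(n-2)) with D(0)=1, D(1)=0.
Building up: D(2)=1, D(3)=2, D(4)=9, D(5)=44, D(6)=265, D(7)=1854, D(8)=14833, D(9)=133496, D(10)=1334961, D(11)=14684570, D(12)=176214841.
D(13) = 12 x (D(12) + D(11)) = 12 x (176214841 + 14684570).

Final answer: D(13) = 2290792932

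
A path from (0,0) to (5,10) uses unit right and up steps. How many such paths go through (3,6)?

Paths (0,0)->(3,6): C(9,6) = 84.
Paths (3,6)->(5,10): C(6,4) = 15.
By multiplication principle: 84 x 15.

Final answer: 1260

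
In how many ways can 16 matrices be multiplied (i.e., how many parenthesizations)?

The structures are counted by the Catalan number C_n. Here n = 16 - 1 = 15.
C_n = (2n)!/(n!(n+1)!), so C_{15} = 30!/(15! x 16!) = C(30,15)/16 = 155117520/16.

Final answer: C_{15} = 9694845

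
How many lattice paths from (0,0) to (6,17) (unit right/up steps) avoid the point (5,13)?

Total paths to (6,17): C(23,17) = 100947.
Paths through (5,13): C(18,13) x C(5,4) = 42840.
Avoiding (5,13): 100947 - 42840.

Final answer: 58107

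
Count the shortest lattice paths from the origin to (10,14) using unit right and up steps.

Each path has 10 right steps and 14 up steps in some order (24 steps total).
Choose which 14 of the 24 steps are up: C(24,14).

Final answer: C(24,14) = 1961256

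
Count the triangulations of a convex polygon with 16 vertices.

This is a standard Catalan-number count: the answer is C_n. Here n = 16 - 2 = 14.
C_n = (2n)!/(n!(n+1)!), so C_{14} = 28!/(14! x 15!) = C(28,14)/15 = 40116600/15.

Final answer: C_{14} = 2674440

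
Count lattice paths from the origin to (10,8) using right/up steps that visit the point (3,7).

Paths (0,0)->(3,7): C(10,7) = 120.
Paths (3,7)->(10,8): C(8,1) = 8.
By multiplication principle: 120 x 8.

Final answer: 960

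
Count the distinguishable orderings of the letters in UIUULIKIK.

Letters (I:3, K:2, L:1, U:3). Total letters: 9.
Permutations = 9!/(3! x 3! x 2!).

Final answer: 5040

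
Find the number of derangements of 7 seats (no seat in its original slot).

Derangements satisfy D(n) = (n-1)(D(n-1) + D(n-2)), starting from D(0)=1, D(1)=0.
D(2) = 1 x (0 + 1) = 1
D(3) = 2 x (1 + 0) = 2
D(4) = 3 x (2 + 1) = 9
D(5) = 4 x (9 + 2) = 44
D(6) = 5 x (44 + 9) = 265
D(7) = 6 x (D(6) + D(5)) = 6 x (265 + 44)

Final answer: D(7) = 1854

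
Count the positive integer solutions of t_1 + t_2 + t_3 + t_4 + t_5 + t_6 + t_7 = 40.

Substitute t'_i = t_i - 1 (so t'_i >= 0). Then sum t'_i = 40 - 7 = 33.
Stars and bars: C(33+7-1, 7-1) = C(39,6).

Final answer: C(39,6) = 3262623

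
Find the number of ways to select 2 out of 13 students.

C(13,2) = 13!/(2! x (13-2)!).

Final answer: C(13,2) = 78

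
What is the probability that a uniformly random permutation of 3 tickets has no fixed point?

Use the recurrence D(n) = (n-1)(D(n-1) + D(n-2)) with D(0)=1, D(1)=0.
Building up: D(2)=1, D(3)=2.
Total arrangements: 3! = 6.
Probability = D(3)/3! = 1/3.

Final answer: D(3)/3! = 2/6 = 0.333333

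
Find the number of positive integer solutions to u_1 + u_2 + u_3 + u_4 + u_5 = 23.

Substitute u'_i = u_i - 1 (so u'_i >= 0). Then sum u'_i = 23 - 5 = 18.
Stars and bars: C(18+5-1, 5-1) = C(22,4).

Final answer: C(22,4) = 7315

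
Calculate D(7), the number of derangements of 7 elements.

Use the recurrence D(n) = (n-1)(D(n-1) + D(n-2)) with D(0)=1, D(1)=0.
D(2) = 1 x (0 + 1) = 1
D(3) = 2 x (1 + 0) = 2
D(4) = 3 x (2 + 1) = 9
D(5) = 4 x (9 + 2) = 44
D(6) = 5 x (44 + 9) = 265
D(7) = 6 x (D(6) + D(5)) = 6 x (265 + 44)

Final answer: D(7) = 1854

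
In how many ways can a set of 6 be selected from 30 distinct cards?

C(30,6) = 30!/(6! x 24!).

Final answer: \binom{30}{6} = 593775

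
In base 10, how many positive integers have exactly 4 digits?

In base 10, the leading digit has 9 choices (1..9); each of the remaining 3 digits has 10 choices.
Total: 9 x 10^3.

Final answer: 9000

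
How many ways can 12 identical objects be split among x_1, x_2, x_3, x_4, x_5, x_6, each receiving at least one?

Substitute x'_i = x_i - 1 (so x'_i >= 0). Then sum x'_i = 12 - 6 = 6.
Stars and bars: C(6+6-1, 6-1) = C(11,5).

Final answer: C(11,5) = 462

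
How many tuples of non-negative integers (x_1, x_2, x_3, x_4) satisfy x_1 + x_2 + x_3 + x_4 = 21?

Stars and bars with 21 stars and 3 bars:
C(21+4-1, 4-1) = C(24,3).

Final answer: C(24,3) = 2024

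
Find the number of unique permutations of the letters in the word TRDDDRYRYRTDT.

Letters (D:4, R:4, T:3, Y:2). Total letters: 13.
Permutations = 13!/(4! x 4! x 3! x 2!).

Final answer: 900900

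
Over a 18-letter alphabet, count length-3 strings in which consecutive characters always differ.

Let g(n) count such strings. g(1) = 18, and each valid string of length n-1 extends in 17 ways (any symbol but the last), so g(n) = 17 g(n-1).
Total: g(3) = 18 x 17^2.

Final answer: 18 x 17^{2} = 5202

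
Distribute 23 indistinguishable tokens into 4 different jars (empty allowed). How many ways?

Stars and bars: C(n+k-1, k-1) = C(26,3).

Final answer: C(26,3) = 2600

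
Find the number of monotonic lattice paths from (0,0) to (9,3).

Each path has 9 right steps and 3 up steps in some order (12 steps total).
Choose which 3 of the 12 steps are up: C(12,3).

Final answer: C(12,3) = 220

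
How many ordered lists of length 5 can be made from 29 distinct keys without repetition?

P(29,5) = 29!/(29-5)! = 29!/24!.

Final answer: P(29,5) = 14250600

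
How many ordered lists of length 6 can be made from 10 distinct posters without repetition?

P(10,6) = 10!/(10-6)! = 10!/4!.

Final answer: P(10,6) = 151200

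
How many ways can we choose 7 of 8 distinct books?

C(8,7) = 8!/(7! x (8-7)!).

Final answer: C(8,7) = 8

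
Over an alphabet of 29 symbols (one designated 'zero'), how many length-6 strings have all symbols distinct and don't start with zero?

First digit: 28 (nonzero). Second: 28 (not first). Third: 27, etc.
Total: 28 x 28 x 27 x 26 x 25 x 24.

Final answer: 330220800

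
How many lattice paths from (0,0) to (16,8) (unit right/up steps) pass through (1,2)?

Paths (0,0)->(1,2): C(3,2) = 3.
Paths (1,2)->(16,8): C(21,6) = 54264.
By multiplication principle: 3 x 54264.

Final answer: 162792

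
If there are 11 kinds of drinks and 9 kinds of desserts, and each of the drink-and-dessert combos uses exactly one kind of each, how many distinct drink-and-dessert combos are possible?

By the multiplication principle: 11 x 9.

Final answer: 99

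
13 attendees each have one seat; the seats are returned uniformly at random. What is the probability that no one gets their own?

Use the recurrence D(n) = (n-1)(D(n-1) + D(n-2)) with D(0)=1, D(1)=0.
Building up: D(2)=1, D(3)=2, D(4)=9, D(5)=44, D(6)=265, D(7)=1854, D(8)=14833, D(9)=133496, D(10)=1334961, D(11)=14684570, D(12)=176214841, D(13)=2290792932.
Total arrangements: 13! = 6227020800.
Probability = D(13)/13! = 63633137/172972800.

Final answer: D(13)/13! = 2290792932/6227020800 = 0.367879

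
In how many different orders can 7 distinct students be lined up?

The number of ways to arrange 7 distinct objects is 7!.

Final answer: 7! = 5040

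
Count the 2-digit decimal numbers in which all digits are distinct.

First digit: 9 (not 0). Second: 9 (not first). Third: 8, etc.
Total: 9 x 9.

Final answer: 81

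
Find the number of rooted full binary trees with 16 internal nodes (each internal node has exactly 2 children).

The structures are counted by the Catalan number C_n. Here n = 16.
C_n = C(2n,n)/(n+1), so C_{16} = C(32,16)/17 = 601080390/17.

Final answer: C_{16} = 35357670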